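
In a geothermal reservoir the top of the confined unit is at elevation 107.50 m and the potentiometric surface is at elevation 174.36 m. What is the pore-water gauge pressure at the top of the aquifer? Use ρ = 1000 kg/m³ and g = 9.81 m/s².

Pressure head at the aquifer top: ψ = h − z = 174.36 − 107.50 = 66.86 m.
P = ρgψ = 1000 × 9.81 × 66.86 = 655897 Pa ≈ 656 kPa.

P ≈ 656 kPa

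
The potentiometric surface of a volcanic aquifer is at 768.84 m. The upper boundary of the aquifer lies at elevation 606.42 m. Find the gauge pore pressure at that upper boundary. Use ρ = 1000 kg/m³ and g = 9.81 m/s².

Pressure head at the aquifer top: ψ = h − z = 768.84 − 606.42 = 162.42 m.
P = ρgψ = 1000 × 9.81 × 162.42 = 1593340 Pa ≈ 1590 kPa.

P ≈ 1590 kPa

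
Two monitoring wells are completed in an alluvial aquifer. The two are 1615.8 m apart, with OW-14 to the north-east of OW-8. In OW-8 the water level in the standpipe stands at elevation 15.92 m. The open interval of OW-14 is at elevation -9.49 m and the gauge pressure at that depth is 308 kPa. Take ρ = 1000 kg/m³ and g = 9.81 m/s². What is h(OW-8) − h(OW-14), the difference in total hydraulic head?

Total head at OW-8: h = 15.92 m (water level in the piezometer is the total head).
Pressure head at OW-14: ψ = P/(ρg) = 308×1000 / (1000 × 9.81) = 31.40 m.
Total head at OW-14: h = z + ψ = -9.49 + 31.40 = 21.91 m.
Head difference: h(OW-8) − h(OW-14) = 15.92 − 21.91 = -5.99 m.

Δh ≈ -5.99 m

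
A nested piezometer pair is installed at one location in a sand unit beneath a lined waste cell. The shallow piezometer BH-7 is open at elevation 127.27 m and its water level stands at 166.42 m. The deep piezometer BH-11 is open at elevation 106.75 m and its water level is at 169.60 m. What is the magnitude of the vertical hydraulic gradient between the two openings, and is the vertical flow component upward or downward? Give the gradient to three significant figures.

|i_v| ≈ 0.155; vertical flow is upward

Total head at BH-7: h = 166.42 m (water level in the standpipe).
Total head at BH-11: h = 169.60 m.
Δh = h(BH-7) − h(BH-11) = 166.42 − 169.60 = -3.18 m.
Vertical separation Δz = 127.27 − 106.75 = 20.52 m.
|i_v| = |Δh| / Δz = 3.18 / 20.52 = 0.155.
Head is higher in the deep piezometer, so vertical flow is upward (discharge condition).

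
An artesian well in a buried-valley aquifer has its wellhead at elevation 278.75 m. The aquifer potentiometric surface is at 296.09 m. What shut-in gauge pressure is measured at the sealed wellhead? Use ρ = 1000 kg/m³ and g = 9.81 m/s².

P ≈ 170 kPa

Head above the cap: Δh = 296.09 − 278.75 = 17.34 m.
P = ρgΔh = 1000 × 9.81 × 17.34 = 170105 Pa ≈ 170 kPa.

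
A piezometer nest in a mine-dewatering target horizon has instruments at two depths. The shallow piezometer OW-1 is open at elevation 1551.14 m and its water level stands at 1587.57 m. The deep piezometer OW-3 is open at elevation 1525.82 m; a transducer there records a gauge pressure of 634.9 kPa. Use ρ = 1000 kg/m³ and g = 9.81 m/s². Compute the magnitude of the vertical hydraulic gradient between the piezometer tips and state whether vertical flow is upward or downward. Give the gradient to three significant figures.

|i_v| ≈ 0.117; vertical flow is upward

Total head at OW-1: h = 1587.57 m (water level in the standpipe).
Pressure head at OW-3: ψ = P/(ρg) = 634.9×1000 / (1000 × 9.81) = 64.72 m.
Total head at OW-3: h = z + ψ = 1525.82 + 64.72 = 1590.54 m.
Δh = h(OW-1) − h(OW-3) = 1587.57 − 1590.54 = -2.97 m.
Vertical separation Δz = 1551.14 − 1525.82 = 25.32 m.
|i_v| = |Δh| / Δz = 2.97 / 25.32 = 0.117.
Head is higher in the deep piezometer, so vertical flow is upward (discharge condition).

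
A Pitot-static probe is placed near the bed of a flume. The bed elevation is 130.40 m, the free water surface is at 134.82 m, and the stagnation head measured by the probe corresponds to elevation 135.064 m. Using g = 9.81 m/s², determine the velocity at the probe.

v ≈ 2.19 m/s

Near the bed, under hydrostatic conditions, the piezometric head (z + ψ) equals the free-surface elevation, 134.82 m.
Velocity head = total − piezometric = 135.064 − 134.82 = 0.244 m.
v = √(2g·h_v) = √(2 × 9.81 × 0.244) = 2.19 m/s.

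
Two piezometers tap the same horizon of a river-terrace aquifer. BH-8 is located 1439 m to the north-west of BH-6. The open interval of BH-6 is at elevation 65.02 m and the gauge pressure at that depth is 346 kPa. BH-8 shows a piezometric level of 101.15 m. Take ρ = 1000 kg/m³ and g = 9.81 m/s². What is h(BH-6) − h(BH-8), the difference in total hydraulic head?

Pressure head at BH-6: ψ = P/(ρg) = 346×1000 / (1000 × 9.81) = 35.27 m.
Total head at BH-6: h = z + ψ = 65.02 + 35.27 = 100.29 m.
Total head at BH-8: h = 101.15 m (water level in the piezometer is the total head).
Head difference: h(BH-6) − h(BH-8) = 100.29 − 101.15 = -0.86 m.

Δh ≈ -0.86 m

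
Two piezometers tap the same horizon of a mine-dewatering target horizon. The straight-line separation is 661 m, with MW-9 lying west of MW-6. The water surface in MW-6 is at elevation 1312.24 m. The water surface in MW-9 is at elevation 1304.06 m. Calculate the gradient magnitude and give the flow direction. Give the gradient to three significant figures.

i ≈ 0.0124; groundwater flows toward the west

Total head at MW-6: h = 1312.24 m (water level in the piezometer is the total head).
Total head at MW-9: h = 1304.06 m (water level in the piezometer is the total head).
Head difference: h(MW-6) − h(MW-9) = 1312.24 − 1304.06 = 8.18 m.
Hydraulic gradient: i = |Δh| / L = 8.18 / 661 = 0.0124.
Flow is from higher to lower head: from MW-6 toward MW-9, i.e. toward the west.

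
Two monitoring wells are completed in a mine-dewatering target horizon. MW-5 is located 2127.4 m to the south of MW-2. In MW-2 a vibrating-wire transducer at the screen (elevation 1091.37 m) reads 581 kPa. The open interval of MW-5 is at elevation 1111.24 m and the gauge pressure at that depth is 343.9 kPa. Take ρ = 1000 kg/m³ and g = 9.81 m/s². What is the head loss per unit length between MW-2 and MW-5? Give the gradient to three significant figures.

Pressure head at MW-2: ψ = P/(ρg) = 581×1000 / (1000 × 9.81) = 59.23 m.
Total head at MW-2: h = z + ψ = 1091.37 + 59.23 = 1150.60 m.
Pressure head at MW-5: ψ = P/(ρg) = 343.9×1000 / (1000 × 9.81) = 35.06 m.
Total head at MW-5: h = z + ψ = 1111.24 + 35.06 = 1146.30 m.
Head difference: h(MW-2) − h(MW-5) = 1150.60 − 1146.30 = 4.30 m.
Hydraulic gradient: i = |Δh| / L = 4.30 / 2127.4 = 0.00202.

i ≈ 0.00202 m/m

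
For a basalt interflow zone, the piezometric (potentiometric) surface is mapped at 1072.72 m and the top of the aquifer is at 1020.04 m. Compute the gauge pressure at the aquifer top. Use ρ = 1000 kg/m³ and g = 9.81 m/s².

P ≈ 517 kPa

Pressure head at the aquifer top: ψ = h − z = 1072.72 − 1020.04 = 52.68 m.
P = ρgψ = 1000 × 9.81 × 52.68 = 516791 Pa ≈ 517 kPa.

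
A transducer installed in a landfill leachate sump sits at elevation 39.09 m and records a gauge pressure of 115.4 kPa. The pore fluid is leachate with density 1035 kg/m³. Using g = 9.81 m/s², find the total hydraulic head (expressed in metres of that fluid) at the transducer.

ψ = P/(ρg) = 115.4×1000 / (1035 × 9.81) = 11.37 m.
h = z + ψ = 39.09 + 11.37 = 50.46 m.

h ≈ 50.46 m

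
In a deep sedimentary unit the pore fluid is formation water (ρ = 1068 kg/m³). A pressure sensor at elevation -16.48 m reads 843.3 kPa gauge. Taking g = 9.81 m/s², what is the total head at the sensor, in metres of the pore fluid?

h ≈ 64.01 m

ψ = P/(ρg) = 843.3×1000 / (1068 × 9.81) = 80.49 m.
h = z + ψ = -16.48 + 80.49 = 64.01 m.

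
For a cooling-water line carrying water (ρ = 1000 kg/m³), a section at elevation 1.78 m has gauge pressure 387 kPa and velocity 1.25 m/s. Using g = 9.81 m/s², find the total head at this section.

h ≈ 41.31 m

Pressure head ψ = P/(ρg) = 387×1000 / (1000 × 9.81) = 39.45 m.
Velocity head = v²/(2g) = 1.25² / (2 × 9.81) = 0.080 m.
h = z + ψ + v²/(2g) = 1.78 + 39.45 + 0.080 = 41.31 m.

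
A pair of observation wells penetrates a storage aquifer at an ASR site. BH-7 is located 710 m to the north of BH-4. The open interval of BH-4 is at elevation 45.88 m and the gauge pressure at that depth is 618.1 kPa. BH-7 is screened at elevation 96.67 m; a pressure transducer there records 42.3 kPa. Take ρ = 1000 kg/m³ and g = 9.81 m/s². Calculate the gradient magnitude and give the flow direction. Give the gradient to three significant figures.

Pressure head at BH-4: ψ = P/(ρg) = 618.1×1000 / (1000 × 9.81) = 63.01 m.
Total head at BH-4: h = z + ψ = 45.88 + 63.01 = 108.89 m.
Pressure head at BH-7: ψ = P/(ρg) = 42.3×1000 / (1000 × 9.81) = 4.31 m.
Total head at BH-7: h = z + ψ = 96.67 + 4.31 = 100.98 m.
Head difference: h(BH-4) − h(BH-7) = 108.89 − 100.98 = 7.91 m.
Hydraulic gradient: i = |Δh| / L = 7.91 / 710 = 0.0111.
Flow is from higher to lower head: from BH-4 toward BH-7, i.e. toward the north.

i ≈ 0.0111; groundwater flows toward the north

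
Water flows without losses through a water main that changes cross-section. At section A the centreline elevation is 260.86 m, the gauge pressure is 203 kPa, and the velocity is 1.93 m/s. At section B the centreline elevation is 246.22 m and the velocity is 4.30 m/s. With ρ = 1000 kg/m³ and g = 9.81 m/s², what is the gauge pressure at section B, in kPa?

Pressure head at A: ψ₁ = P₁/(ρg) = 203×1000 / (1000 × 9.81) = 20.69 m.
Velocity heads: v₁²/2g = 1.93²/19.62 = 0.190 m; v₂²/2g = 4.30²/19.62 = 0.942 m.
Total head H = z₁ + ψ₁ + v₁²/2g = 260.86 + 20.69 + 0.190 = 281.74 m.
ψ₂ = H − z₂ − v₂²/2g = 281.74 − 246.22 − 0.942 = 34.58 m.
P₂ = ρgψ₂ = 1000 × 9.81 × 34.58 ≈ 339 kPa.

P₂ ≈ 339 kPa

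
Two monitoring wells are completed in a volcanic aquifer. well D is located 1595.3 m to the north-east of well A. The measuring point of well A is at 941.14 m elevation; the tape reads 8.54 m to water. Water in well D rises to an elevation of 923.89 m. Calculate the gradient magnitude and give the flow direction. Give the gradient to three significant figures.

Total head at well A: h = 941.14 − 8.54 = 932.60 m.
Total head at well D: h = 923.89 m (water level in the piezometer is the total head).
Head difference: h(well A) − h(well D) = 932.60 − 923.89 = 8.71 m.
Hydraulic gradient: i = |Δh| / L = 8.71 / 1595.3 = 0.00546.
Flow is from higher to lower head: from well A toward well D, i.e. toward the north-east.

i ≈ 0.00546; groundwater flows toward the north-east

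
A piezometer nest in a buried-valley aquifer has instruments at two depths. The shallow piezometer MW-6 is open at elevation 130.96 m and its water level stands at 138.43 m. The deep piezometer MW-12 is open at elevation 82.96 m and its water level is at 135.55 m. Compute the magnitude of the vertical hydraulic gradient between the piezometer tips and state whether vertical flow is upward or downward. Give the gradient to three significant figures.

Total head at MW-6: h = 138.43 m (water level in the standpipe).
Total head at MW-12: h = 135.55 m.
Δh = h(MW-6) − h(MW-12) = 138.43 − 135.55 = 2.88 m.
Vertical separation Δz = 130.96 − 82.96 = 48.00 m.
|i_v| = |Δh| / Δz = 2.88 / 48.00 = 0.0600.
Head is higher in the shallow piezometer, so vertical flow is downward (recharge condition).

|i_v| ≈ 0.0600; vertical flow is downward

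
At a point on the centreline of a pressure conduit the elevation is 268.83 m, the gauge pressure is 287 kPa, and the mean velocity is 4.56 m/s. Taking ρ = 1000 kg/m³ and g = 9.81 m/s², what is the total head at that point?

h ≈ 299.15 m

Pressure head ψ = P/(ρg) = 287×1000 / (1000 × 9.81) = 29.26 m.
Velocity head = v²/(2g) = 4.56² / (2 × 9.81) = 1.060 m.
h = z + ψ + v²/(2g) = 268.83 + 29.26 + 1.060 = 299.15 m.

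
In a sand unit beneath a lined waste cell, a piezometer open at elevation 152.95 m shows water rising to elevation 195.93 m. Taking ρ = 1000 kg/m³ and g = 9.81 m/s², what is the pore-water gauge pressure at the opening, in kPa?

P ≈ 422 kPa

Pressure head ψ = h − z = 195.93 − 152.95 = 42.98 m.
P = ρgψ = 1000 × 9.81 × 42.98 = 421634 Pa ≈ 422 kPa.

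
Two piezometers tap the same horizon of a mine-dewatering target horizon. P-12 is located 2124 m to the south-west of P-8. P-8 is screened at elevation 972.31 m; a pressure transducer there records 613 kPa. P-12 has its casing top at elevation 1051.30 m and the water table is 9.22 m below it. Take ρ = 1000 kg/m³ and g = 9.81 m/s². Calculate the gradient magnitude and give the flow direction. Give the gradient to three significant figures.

i ≈ 0.00343; groundwater flows toward the north-east

Pressure head at P-8: ψ = P/(ρg) = 613×1000 / (1000 × 9.81) = 62.49 m.
Total head at P-8: h = z + ψ = 972.31 + 62.49 = 1034.80 m.
Total head at P-12: h = 1051.30 − 9.22 = 1042.08 m.
Head difference: h(P-8) − h(P-12) = 1034.80 − 1042.08 = -7.28 m.
Hydraulic gradient: i = |Δh| / L = 7.28 / 2124 = 0.00343.
Flow is from higher to lower head: from P-12 toward P-8, i.e. toward the north-east.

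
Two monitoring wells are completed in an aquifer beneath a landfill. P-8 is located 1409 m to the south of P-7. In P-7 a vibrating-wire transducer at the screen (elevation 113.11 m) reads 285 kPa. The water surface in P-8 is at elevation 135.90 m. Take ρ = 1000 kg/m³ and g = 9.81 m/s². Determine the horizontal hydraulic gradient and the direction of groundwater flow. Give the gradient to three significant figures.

i ≈ 0.00444; groundwater flows toward the south

Pressure head at P-7: ψ = P/(ρg) = 285×1000 / (1000 × 9.81) = 29.05 m.
Total head at P-7: h = z + ψ = 113.11 + 29.05 = 142.16 m.
Total head at P-8: h = 135.90 m (water level in the piezometer is the total head).
Head difference: h(P-7) − h(P-8) = 142.16 − 135.90 = 6.26 m.
Hydraulic gradient: i = |Δh| / L = 6.26 / 1409 = 0.00444.
Flow is from higher to lower head: from P-7 toward P-8, i.e. toward the south.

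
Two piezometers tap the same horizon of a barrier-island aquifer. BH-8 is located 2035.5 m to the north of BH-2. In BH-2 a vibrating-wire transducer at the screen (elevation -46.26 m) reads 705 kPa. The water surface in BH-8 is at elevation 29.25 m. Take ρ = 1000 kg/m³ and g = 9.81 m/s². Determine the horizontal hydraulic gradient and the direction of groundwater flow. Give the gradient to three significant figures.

Pressure head at BH-2: ψ = P/(ρg) = 705×1000 / (1000 × 9.81) = 71.87 m.
Total head at BH-2: h = z + ψ = -46.26 + 71.87 = 25.61 m.
Total head at BH-8: h = 29.25 m (water level in the piezometer is the total head).
Head difference: h(BH-2) − h(BH-8) = 25.61 − 29.25 = -3.64 m.
Hydraulic gradient: i = |Δh| / L = 3.64 / 2035.5 = 0.00179.
Flow is from higher to lower head: from BH-8 toward BH-2, i.e. toward the south.

i ≈ 0.00179; groundwater flows toward the south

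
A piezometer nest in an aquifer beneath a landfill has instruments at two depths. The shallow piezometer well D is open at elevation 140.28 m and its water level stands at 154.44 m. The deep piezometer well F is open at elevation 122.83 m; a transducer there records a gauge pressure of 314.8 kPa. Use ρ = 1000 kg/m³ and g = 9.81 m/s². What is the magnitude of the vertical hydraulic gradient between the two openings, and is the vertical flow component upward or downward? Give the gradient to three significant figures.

|i_v| ≈ 0.0275; vertical flow is upward

Total head at well D: h = 154.44 m (water level in the standpipe).
Pressure head at well F: ψ = P/(ρg) = 314.8×1000 / (1000 × 9.81) = 32.09 m.
Total head at well F: h = z + ψ = 122.83 + 32.09 = 154.92 m.
Δh = h(well D) − h(well F) = 154.44 − 154.92 = -0.48 m.
Vertical separation Δz = 140.28 − 122.83 = 17.45 m.
|i_v| = |Δh| / Δz = 0.48 / 17.45 = 0.0275.
Head is higher in the deep piezometer, so vertical flow is upward (discharge condition).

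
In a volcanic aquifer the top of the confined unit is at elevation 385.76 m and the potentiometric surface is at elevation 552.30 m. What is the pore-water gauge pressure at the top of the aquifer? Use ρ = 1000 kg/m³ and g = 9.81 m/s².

P ≈ 1630 kPa

Pressure head at the aquifer top: ψ = h − z = 552.30 − 385.76 = 166.54 m.
P = ρgψ = 1000 × 9.81 × 166.54 = 1633757 Pa ≈ 1630 kPa.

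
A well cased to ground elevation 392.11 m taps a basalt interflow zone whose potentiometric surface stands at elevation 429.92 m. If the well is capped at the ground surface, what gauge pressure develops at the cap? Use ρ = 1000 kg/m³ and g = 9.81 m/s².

Head above the cap: Δh = 429.92 − 392.11 = 37.81 m.
P = ρgΔh = 1000 × 9.81 × 37.81 = 370916 Pa ≈ 371 kPa.

P ≈ 371 kPa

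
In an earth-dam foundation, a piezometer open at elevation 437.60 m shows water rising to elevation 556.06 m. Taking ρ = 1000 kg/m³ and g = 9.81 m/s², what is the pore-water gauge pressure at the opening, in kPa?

Pressure head ψ = h − z = 556.06 − 437.60 = 118.46 m.
P = ρgψ = 1000 × 9.81 × 118.46 = 1162093 Pa ≈ 1160 kPa.

P ≈ 1160 kPa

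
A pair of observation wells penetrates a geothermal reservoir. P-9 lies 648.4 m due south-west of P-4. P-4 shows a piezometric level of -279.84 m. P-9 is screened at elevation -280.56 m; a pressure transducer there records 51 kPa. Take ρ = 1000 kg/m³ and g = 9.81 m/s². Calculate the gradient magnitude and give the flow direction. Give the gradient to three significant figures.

i ≈ 0.00691; groundwater flows toward the north-east

Total head at P-4: h = -279.84 m (water level in the piezometer is the total head).
Pressure head at P-9: ψ = P/(ρg) = 51×1000 / (1000 × 9.81) = 5.20 m.
Total head at P-9: h = z + ψ = -280.56 + 5.20 = -275.36 m.
Head difference: h(P-4) − h(P-9) = -279.84 − (-275.36) = -4.48 m.
Hydraulic gradient: i = |Δh| / L = 4.48 / 648.4 = 0.00691.
Flow is from higher to lower head: from P-9 toward P-4, i.e. toward the north-east.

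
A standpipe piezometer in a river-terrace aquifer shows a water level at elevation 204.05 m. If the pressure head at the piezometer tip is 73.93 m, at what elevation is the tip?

z = h − ψ = 204.05 − 73.93 = 130.12 m.

z ≈ 130.12 m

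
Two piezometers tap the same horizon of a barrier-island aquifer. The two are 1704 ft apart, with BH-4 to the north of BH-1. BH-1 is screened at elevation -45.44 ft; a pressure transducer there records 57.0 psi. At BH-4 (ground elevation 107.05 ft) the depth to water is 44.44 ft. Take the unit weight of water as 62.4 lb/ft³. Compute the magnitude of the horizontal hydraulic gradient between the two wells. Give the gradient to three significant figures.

Pressure head at BH-1: ψ = 144·P/γ = 144 × 57.0 / 62.4 = 131.54 ft.
Total head at BH-1: h = z + ψ = -45.44 + 131.54 = 86.10 ft.
Total head at BH-4: h = 107.05 − 44.44 = 62.61 ft.
Head difference: h(BH-1) − h(BH-4) = 86.10 − 62.61 = 23.49 ft.
Hydraulic gradient: i = |Δh| / L = 23.49 / 1704 = 0.0138.

i ≈ 0.0138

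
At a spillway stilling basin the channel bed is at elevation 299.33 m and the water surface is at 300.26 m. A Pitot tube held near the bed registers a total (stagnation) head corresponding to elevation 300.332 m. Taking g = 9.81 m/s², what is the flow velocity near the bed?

v ≈ 1.19 m/s

Near the bed, under hydrostatic conditions, the piezometric head (z + ψ) equals the free-surface elevation, 300.26 m.
Velocity head = total − piezometric = 300.332 − 300.26 = 0.072 m.
v = √(2g·h_v) = √(2 × 9.81 × 0.072) = 1.19 m/s.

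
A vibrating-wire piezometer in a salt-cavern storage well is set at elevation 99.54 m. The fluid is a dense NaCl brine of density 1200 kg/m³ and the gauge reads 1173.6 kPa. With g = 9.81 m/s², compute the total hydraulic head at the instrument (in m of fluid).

h ≈ 199.23 m

ψ = P/(ρg) = 1173.6×1000 / (1200 × 9.81) = 99.69 m.
h = z + ψ = 99.54 + 99.69 = 199.23 m.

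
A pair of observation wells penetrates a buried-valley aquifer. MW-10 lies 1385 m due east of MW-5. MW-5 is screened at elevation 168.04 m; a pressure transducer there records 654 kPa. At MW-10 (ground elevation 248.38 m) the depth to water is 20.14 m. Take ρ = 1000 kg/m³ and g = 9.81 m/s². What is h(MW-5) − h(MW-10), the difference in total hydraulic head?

Pressure head at MW-5: ψ = P/(ρg) = 654×1000 / (1000 × 9.81) = 66.67 m.
Total head at MW-5: h = z + ψ = 168.04 + 66.67 = 234.71 m.
Total head at MW-10: h = 248.38 − 20.14 = 228.24 m.
Head difference: h(MW-5) − h(MW-10) = 234.71 − 228.24 = 6.47 m.

Δh ≈ 6.47 m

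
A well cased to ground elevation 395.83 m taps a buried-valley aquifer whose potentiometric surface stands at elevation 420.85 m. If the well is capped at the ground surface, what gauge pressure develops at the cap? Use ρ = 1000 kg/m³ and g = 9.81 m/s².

P ≈ 245 kPa

Head above the cap: Δh = 420.85 − 395.83 = 25.02 m.
P = ρgΔh = 1000 × 9.81 × 25.02 = 245446 Pa ≈ 245 kPa.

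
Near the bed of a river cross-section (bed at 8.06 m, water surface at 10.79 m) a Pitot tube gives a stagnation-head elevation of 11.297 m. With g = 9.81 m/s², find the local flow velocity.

v ≈ 3.15 m/s

Near the bed, under hydrostatic conditions, the piezometric head (z + ψ) equals the free-surface elevation, 10.79 m.
Velocity head = total − piezometric = 11.297 − 10.79 = 0.507 m.
v = √(2g·h_v) = √(2 × 9.81 × 0.507) = 3.15 m/s.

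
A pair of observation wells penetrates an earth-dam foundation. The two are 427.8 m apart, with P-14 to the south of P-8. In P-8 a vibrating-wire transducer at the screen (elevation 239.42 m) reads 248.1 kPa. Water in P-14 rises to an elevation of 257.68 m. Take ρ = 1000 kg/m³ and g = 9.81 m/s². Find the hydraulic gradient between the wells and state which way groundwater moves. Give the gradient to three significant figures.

Pressure head at P-8: ψ = P/(ρg) = 248.1×1000 / (1000 × 9.81) = 25.29 m.
Total head at P-8: h = z + ψ = 239.42 + 25.29 = 264.71 m.
Total head at P-14: h = 257.68 m (water level in the piezometer is the total head).
Head difference: h(P-8) − h(P-14) = 264.71 − 257.68 = 7.03 m.
Hydraulic gradient: i = |Δh| / L = 7.03 / 427.8 = 0.0164.
Flow is from higher to lower head: from P-8 toward P-14, i.e. toward the south.

i ≈ 0.0164; groundwater flows toward the south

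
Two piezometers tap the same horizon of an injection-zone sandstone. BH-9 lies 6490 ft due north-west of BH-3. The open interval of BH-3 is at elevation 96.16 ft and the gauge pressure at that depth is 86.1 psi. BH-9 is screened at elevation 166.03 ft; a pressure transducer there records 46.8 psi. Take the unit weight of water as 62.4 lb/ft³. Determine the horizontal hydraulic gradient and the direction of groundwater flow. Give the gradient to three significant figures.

i ≈ 0.00321; groundwater flows toward the north-west

Pressure head at BH-3: ψ = 144·P/γ = 144 × 86.1 / 62.4 = 198.69 ft.
Total head at BH-3: h = z + ψ = 96.16 + 198.69 = 294.85 ft.
Pressure head at BH-9: ψ = 144·P/γ = 144 × 46.8 / 62.4 = 108.00 ft.
Total head at BH-9: h = z + ψ = 166.03 + 108.00 = 274.03 ft.
Head difference: h(BH-3) − h(BH-9) = 294.85 − 274.03 = 20.82 ft.
Hydraulic gradient: i = |Δh| / L = 20.82 / 6490 = 0.00321.
Flow is from higher to lower head: from BH-3 toward BH-9, i.e. toward the north-west.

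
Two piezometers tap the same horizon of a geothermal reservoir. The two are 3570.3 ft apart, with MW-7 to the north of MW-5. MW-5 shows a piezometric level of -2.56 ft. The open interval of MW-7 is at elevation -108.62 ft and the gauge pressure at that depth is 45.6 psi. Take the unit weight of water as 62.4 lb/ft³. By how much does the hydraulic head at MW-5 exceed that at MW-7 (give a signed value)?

Total head at MW-5: h = -2.56 ft (water level in the piezometer is the total head).
Pressure head at MW-7: ψ = 144·P/γ = 144 × 45.6 / 62.4 = 105.23 ft.
Total head at MW-7: h = z + ψ = -108.62 + 105.23 = -3.39 ft.
Head difference: h(MW-5) − h(MW-7) = -2.56 − (-3.39) = 0.83 ft.

Δh ≈ 0.83 ft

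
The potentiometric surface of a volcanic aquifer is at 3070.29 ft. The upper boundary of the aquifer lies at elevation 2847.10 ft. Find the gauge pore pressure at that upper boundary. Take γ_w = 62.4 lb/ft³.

Pressure head at the aquifer top: ψ = h − z = 3070.29 − 2847.10 = 223.19 ft.
P = γψ/144 = 62.4 × 223.19 / 144 = 96.7 psi.

P ≈ 96.7 psi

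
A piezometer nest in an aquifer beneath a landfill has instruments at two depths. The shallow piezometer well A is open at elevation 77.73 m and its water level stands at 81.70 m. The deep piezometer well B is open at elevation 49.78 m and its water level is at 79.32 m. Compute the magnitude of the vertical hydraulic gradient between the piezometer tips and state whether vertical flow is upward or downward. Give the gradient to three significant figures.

|i_v| ≈ 0.0852; vertical flow is downward

Total head at well A: h = 81.70 m (water level in the standpipe).
Total head at well B: h = 79.32 m.
Δh = h(well A) − h(well B) = 81.70 − 79.32 = 2.38 m.
Vertical separation Δz = 77.73 − 49.78 = 27.95 m.
|i_v| = |Δh| / Δz = 2.38 / 27.95 = 0.0852.
Head is higher in the shallow piezometer, so vertical flow is downward (recharge condition).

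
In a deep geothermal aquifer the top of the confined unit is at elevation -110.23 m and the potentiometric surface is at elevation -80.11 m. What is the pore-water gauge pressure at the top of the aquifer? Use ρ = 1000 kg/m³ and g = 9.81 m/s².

Pressure head at the aquifer top: ψ = h − z = -80.11 − (-110.23) = 30.12 m.
P = ρgψ = 1000 × 9.81 × 30.12 = 295477 Pa ≈ 295 kPa.

P ≈ 295 kPa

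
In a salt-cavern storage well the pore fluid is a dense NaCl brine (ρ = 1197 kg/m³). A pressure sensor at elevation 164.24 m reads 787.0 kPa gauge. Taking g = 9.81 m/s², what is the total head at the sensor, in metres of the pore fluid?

ψ = P/(ρg) = 787.0×1000 / (1197 × 9.81) = 67.02 m.
h = z + ψ = 164.24 + 67.02 = 231.26 m.

h ≈ 231.26 m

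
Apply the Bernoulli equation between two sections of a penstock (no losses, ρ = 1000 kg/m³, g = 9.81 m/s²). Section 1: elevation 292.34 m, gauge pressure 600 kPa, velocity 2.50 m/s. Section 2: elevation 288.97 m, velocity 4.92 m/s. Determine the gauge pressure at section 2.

Pressure head at 1: ψ₁ = P₁/(ρg) = 600×1000 / (1000 × 9.81) = 61.16 m.
Velocity heads: v₁²/2g = 2.50²/19.62 = 0.319 m; v₂²/2g = 4.92²/19.62 = 1.234 m.
Total head H = z₁ + ψ₁ + v₁²/2g = 292.34 + 61.16 + 0.319 = 353.82 m.
ψ₂ = H − z₂ − v₂²/2g = 353.82 − 288.97 − 1.234 = 63.62 m.
P₂ = ρgψ₂ = 1000 × 9.81 × 63.62 ≈ 624 kPa.

P₂ ≈ 624 kPa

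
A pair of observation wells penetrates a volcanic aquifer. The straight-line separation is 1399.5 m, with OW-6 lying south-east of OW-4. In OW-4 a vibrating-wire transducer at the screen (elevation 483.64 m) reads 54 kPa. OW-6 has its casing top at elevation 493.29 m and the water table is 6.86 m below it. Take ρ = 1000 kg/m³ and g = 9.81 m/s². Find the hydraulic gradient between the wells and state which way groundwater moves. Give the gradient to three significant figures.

i ≈ 0.00194; groundwater flows toward the south-east

Pressure head at OW-4: ψ = P/(ρg) = 54×1000 / (1000 × 9.81) = 5.50 m.
Total head at OW-4: h = z + ψ = 483.64 + 5.50 = 489.14 m.
Total head at OW-6: h = 493.29 − 6.86 = 486.43 m.
Head difference: h(OW-4) − h(OW-6) = 489.14 − 486.43 = 2.71 m.
Hydraulic gradient: i = |Δh| / L = 2.71 / 1399.5 = 0.00194.
Flow is from higher to lower head: from OW-4 toward OW-6, i.e. toward the south-east.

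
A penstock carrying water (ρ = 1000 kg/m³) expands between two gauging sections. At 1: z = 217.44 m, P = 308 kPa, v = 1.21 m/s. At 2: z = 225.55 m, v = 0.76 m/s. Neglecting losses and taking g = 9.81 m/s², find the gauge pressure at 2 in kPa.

P₂ ≈ 229 kPa

Pressure head at 1: ψ₁ = P₁/(ρg) = 308×1000 / (1000 × 9.81) = 31.40 m.
Velocity heads: v₁²/2g = 1.21²/19.62 = 0.075 m; v₂²/2g = 0.76²/19.62 = 0.029 m.
Total head H = z₁ + ψ₁ + v₁²/2g = 217.44 + 31.40 + 0.075 = 248.91 m.
ψ₂ = H − z₂ − v₂²/2g = 248.91 − 225.55 − 0.029 = 23.33 m.
P₂ = ρgψ₂ = 1000 × 9.81 × 23.33 ≈ 229 kPa.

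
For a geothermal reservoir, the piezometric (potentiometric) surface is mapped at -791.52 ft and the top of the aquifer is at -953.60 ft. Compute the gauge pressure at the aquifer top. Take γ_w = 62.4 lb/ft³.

Pressure head at the aquifer top: ψ = h − z = -791.52 − (-953.60) = 162.08 ft.
P = γψ/144 = 62.4 × 162.08 / 144 = 70.2 psi.

P ≈ 70.2 psi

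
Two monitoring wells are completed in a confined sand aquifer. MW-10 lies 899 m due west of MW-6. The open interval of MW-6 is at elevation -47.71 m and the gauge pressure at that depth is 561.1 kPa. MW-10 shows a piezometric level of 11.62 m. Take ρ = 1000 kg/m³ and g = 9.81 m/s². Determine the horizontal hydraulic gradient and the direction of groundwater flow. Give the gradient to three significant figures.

i ≈ 0.00237; groundwater flows toward the east

Pressure head at MW-6: ψ = P/(ρg) = 561.1×1000 / (1000 × 9.81) = 57.20 m.
Total head at MW-6: h = z + ψ = -47.71 + 57.20 = 9.49 m.
Total head at MW-10: h = 11.62 m (water level in the piezometer is the total head).
Head difference: h(MW-6) − h(MW-10) = 9.49 − 11.62 = -2.13 m.
Hydraulic gradient: i = |Δh| / L = 2.13 / 899 = 0.00237.
Flow is from higher to lower head: from MW-10 toward MW-6, i.e. toward the east.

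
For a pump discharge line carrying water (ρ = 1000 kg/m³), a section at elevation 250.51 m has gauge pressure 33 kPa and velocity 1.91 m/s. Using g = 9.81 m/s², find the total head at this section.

Pressure head ψ = P/(ρg) = 33×1000 / (1000 × 9.81) = 3.36 m.
Velocity head = v²/(2g) = 1.91² / (2 × 9.81) = 0.186 m.
h = z + ψ + v²/(2g) = 250.51 + 3.36 + 0.186 = 254.06 m.

h ≈ 254.06 m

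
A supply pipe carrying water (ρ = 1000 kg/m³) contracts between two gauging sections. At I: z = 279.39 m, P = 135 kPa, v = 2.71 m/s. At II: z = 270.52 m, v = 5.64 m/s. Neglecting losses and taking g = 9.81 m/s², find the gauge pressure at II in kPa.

P₂ ≈ 210 kPa

Pressure head at I: ψ₁ = P₁/(ρg) = 135×1000 / (1000 × 9.81) = 13.76 m.
Velocity heads: v₁²/2g = 2.71²/19.62 = 0.374 m; v₂²/2g = 5.64²/19.62 = 1.621 m.
Total head H = z₁ + ψ₁ + v₁²/2g = 279.39 + 13.76 + 0.374 = 293.52 m.
ψ₂ = H − z₂ − v₂²/2g = 293.52 − 270.52 − 1.621 = 21.38 m.
P₂ = ρgψ₂ = 1000 × 9.81 × 21.38 ≈ 210 kPa.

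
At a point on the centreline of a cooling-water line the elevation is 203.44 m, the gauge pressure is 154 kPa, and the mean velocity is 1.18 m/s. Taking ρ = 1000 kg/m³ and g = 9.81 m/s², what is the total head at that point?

Pressure head ψ = P/(ρg) = 154×1000 / (1000 × 9.81) = 15.70 m.
Velocity head = v²/(2g) = 1.18² / (2 × 9.81) = 0.071 m.
h = z + ψ + v²/(2g) = 203.44 + 15.70 + 0.071 = 219.21 m.

h ≈ 219.21 m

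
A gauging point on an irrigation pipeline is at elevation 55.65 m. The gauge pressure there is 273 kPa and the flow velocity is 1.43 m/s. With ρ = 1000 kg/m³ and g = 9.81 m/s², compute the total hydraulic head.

h ≈ 83.58 m

Pressure head ψ = P/(ρg) = 273×1000 / (1000 × 9.81) = 27.83 m.
Velocity head = v²/(2g) = 1.43² / (2 × 9.81) = 0.104 m.
h = z + ψ + v²/(2g) = 55.65 + 27.83 + 0.104 = 83.58 m.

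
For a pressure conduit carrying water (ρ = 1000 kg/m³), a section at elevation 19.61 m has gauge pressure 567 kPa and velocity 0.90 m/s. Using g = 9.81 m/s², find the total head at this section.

Pressure head ψ = P/(ρg) = 567×1000 / (1000 × 9.81) = 57.80 m.
Velocity head = v²/(2g) = 0.90² / (2 × 9.81) = 0.041 m.
h = z + ψ + v²/(2g) = 19.61 + 57.80 + 0.041 = 77.45 m.

h ≈ 77.45 m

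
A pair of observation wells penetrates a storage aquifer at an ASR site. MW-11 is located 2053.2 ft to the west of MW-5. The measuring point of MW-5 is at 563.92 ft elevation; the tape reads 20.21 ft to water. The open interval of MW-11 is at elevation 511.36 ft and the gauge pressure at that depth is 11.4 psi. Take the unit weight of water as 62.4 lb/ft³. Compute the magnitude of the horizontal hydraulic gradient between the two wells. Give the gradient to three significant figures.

i ≈ 0.00294

Total head at MW-5: h = 563.92 − 20.21 = 543.71 ft.
Pressure head at MW-11: ψ = 144·P/γ = 144 × 11.4 / 62.4 = 26.31 ft.
Total head at MW-11: h = z + ψ = 511.36 + 26.31 = 537.67 ft.
Head difference: h(MW-5) − h(MW-11) = 543.71 − 537.67 = 6.04 ft.
Hydraulic gradient: i = |Δh| / L = 6.04 / 2053.2 = 0.00294.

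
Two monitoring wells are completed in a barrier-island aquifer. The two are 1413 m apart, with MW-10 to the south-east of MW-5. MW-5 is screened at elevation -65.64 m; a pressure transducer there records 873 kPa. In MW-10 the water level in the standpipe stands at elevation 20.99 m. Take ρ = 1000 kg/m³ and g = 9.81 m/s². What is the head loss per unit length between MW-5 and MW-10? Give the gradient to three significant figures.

i ≈ 0.00167 m/m

Pressure head at MW-5: ψ = P/(ρg) = 873×1000 / (1000 × 9.81) = 88.99 m.
Total head at MW-5: h = z + ψ = -65.64 + 88.99 = 23.35 m.
Total head at MW-10: h = 20.99 m (water level in the piezometer is the total head).
Head difference: h(MW-5) − h(MW-10) = 23.35 − 20.99 = 2.36 m.
Hydraulic gradient: i = |Δh| / L = 2.36 / 1413 = 0.00167.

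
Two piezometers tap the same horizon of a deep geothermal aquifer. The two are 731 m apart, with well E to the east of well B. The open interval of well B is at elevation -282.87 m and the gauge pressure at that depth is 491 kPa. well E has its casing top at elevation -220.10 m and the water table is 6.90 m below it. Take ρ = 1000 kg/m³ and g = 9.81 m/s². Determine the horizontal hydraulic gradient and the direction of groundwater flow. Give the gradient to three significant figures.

Pressure head at well B: ψ = P/(ρg) = 491×1000 / (1000 × 9.81) = 50.05 m.
Total head at well B: h = z + ψ = -282.87 + 50.05 = -232.82 m.
Total head at well E: h = -220.10 − 6.90 = -227.00 m.
Head difference: h(well B) − h(well E) = -232.82 − (-227.00) = -5.82 m.
Hydraulic gradient: i = |Δh| / L = 5.82 / 731 = 0.00796.
Flow is from higher to lower head: from well E toward well B, i.e. toward the west.

i ≈ 0.00796; groundwater flows toward the west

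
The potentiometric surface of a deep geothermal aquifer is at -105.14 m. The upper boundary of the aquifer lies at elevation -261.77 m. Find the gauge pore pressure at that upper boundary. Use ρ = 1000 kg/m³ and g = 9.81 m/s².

P ≈ 1540 kPa

Pressure head at the aquifer top: ψ = h − z = -105.14 − (-261.77) = 156.63 m.
P = ρgψ = 1000 × 9.81 × 156.63 = 1536540 Pa ≈ 1540 kPa.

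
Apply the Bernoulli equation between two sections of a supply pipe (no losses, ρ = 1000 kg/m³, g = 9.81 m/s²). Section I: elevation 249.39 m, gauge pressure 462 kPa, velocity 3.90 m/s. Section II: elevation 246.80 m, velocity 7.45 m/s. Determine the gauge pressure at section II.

Pressure head at I: ψ₁ = P₁/(ρg) = 462×1000 / (1000 × 9.81) = 47.09 m.
Velocity heads: v₁²/2g = 3.90²/19.62 = 0.775 m; v₂²/2g = 7.45²/19.62 = 2.829 m.
Total head H = z₁ + ψ₁ + v₁²/2g = 249.39 + 47.09 + 0.775 = 297.25 m.
ψ₂ = H − z₂ − v₂²/2g = 297.25 − 246.80 − 2.829 = 47.62 m.
P₂ = ρgψ₂ = 1000 × 9.81 × 47.62 ≈ 467 kPa.

P₂ ≈ 467 kPa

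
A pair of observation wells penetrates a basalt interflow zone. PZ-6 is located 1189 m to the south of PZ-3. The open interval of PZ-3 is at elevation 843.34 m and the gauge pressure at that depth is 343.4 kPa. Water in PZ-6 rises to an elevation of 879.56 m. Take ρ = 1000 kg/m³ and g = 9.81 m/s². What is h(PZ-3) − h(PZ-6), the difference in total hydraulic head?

Pressure head at PZ-3: ψ = P/(ρg) = 343.4×1000 / (1000 × 9.81) = 35.01 m.
Total head at PZ-3: h = z + ψ = 843.34 + 35.01 = 878.35 m.
Total head at PZ-6: h = 879.56 m (water level in the piezometer is the total head).
Head difference: h(PZ-3) − h(PZ-6) = 878.35 − 879.56 = -1.21 m.

Δh ≈ -1.21 m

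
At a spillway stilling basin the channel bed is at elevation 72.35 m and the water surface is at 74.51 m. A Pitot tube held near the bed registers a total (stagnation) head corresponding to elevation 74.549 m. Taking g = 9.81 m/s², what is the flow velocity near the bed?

Near the bed, under hydrostatic conditions, the piezometric head (z + ψ) equals the free-surface elevation, 74.51 m.
Velocity head = total − piezometric = 74.549 − 74.51 = 0.039 m.
v = √(2g·h_v) = √(2 × 9.81 × 0.039) = 0.875 m/s.

v ≈ 0.875 m/s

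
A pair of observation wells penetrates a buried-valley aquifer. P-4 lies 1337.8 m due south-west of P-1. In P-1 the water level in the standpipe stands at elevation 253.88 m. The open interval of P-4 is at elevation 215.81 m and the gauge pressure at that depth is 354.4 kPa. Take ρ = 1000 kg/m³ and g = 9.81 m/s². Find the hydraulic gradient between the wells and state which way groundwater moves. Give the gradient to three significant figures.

i ≈ 0.00145; groundwater flows toward the south-west

Total head at P-1: h = 253.88 m (water level in the piezometer is the total head).
Pressure head at P-4: ψ = P/(ρg) = 354.4×1000 / (1000 × 9.81) = 36.13 m.
Total head at P-4: h = z + ψ = 215.81 + 36.13 = 251.94 m.
Head difference: h(P-1) − h(P-4) = 253.88 − 251.94 = 1.94 m.
Hydraulic gradient: i = |Δh| / L = 1.94 / 1337.8 = 0.00145.
Flow is from higher to lower head: from P-1 toward P-4, i.e. toward the south-west.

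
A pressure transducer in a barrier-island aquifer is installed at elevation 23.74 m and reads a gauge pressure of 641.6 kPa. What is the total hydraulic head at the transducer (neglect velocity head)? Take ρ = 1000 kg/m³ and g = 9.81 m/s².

ψ = P/(ρg) = 641.6×1000 / (1000 × 9.81) = 65.40 m.
h = z + ψ = 23.74 + 65.40 = 89.14 m.

h ≈ 89.14 m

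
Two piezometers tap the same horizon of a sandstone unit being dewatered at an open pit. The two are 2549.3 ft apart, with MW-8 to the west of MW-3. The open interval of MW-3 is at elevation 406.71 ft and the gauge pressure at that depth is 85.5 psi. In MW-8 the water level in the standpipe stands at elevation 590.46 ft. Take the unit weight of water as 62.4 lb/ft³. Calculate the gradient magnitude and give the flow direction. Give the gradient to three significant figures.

Pressure head at MW-3: ψ = 144·P/γ = 144 × 85.5 / 62.4 = 197.31 ft.
Total head at MW-3: h = z + ψ = 406.71 + 197.31 = 604.02 ft.
Total head at MW-8: h = 590.46 ft (water level in the piezometer is the total head).
Head difference: h(MW-3) − h(MW-8) = 604.02 − 590.46 = 13.56 ft.
Hydraulic gradient: i = |Δh| / L = 13.56 / 2549.3 = 0.00532.
Flow is from higher to lower head: from MW-3 toward MW-8, i.e. toward the west.

i ≈ 0.00532; groundwater flows toward the west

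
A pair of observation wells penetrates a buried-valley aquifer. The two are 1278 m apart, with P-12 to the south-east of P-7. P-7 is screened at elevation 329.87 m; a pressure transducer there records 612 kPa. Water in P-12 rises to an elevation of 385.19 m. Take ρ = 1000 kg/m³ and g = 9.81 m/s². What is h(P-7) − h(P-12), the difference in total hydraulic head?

Δh ≈ 7.07 m

Pressure head at P-7: ψ = P/(ρg) = 612×1000 / (1000 × 9.81) = 62.39 m.
Total head at P-7: h = z + ψ = 329.87 + 62.39 = 392.26 m.
Total head at P-12: h = 385.19 m (water level in the piezometer is the total head).
Head difference: h(P-7) − h(P-12) = 392.26 − 385.19 = 7.07 m.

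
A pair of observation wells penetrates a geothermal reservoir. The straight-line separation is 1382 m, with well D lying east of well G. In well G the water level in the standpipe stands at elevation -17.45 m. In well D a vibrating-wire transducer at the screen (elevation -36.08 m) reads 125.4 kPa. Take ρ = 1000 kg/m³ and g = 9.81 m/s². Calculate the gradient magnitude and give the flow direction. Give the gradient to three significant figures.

i ≈ 0.00423; groundwater flows toward the east

Total head at well G: h = -17.45 m (water level in the piezometer is the total head).
Pressure head at well D: ψ = P/(ρg) = 125.4×1000 / (1000 × 9.81) = 12.78 m.
Total head at well D: h = z + ψ = -36.08 + 12.78 = -23.30 m.
Head difference: h(well G) − h(well D) = -17.45 − (-23.30) = 5.85 m.
Hydraulic gradient: i = |Δh| / L = 5.85 / 1382 = 0.00423.
Flow is from higher to lower head: from well G toward well D, i.e. toward the east.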